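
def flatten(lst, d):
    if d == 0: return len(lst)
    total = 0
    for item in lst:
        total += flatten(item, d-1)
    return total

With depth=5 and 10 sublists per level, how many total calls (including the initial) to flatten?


At depth 0 (root): 1 call
At depth 1: each of 1 parents calls flatten on 10 children = 10 calls
At depth 2: each of 10 parents calls flatten on 10 children = 100 calls
At depth 3: each of 100 parents calls flatten on 10 children = 1000 calls
At depth 4: each of 1000 parents calls flatten on 10 children = 10000 calls
At depth 5: each of 10000 parents calls flatten on 10 children = 100000 calls
Total: 1 + 10 + 100 + 1000 + 10000 + 100000 = 111111

111111


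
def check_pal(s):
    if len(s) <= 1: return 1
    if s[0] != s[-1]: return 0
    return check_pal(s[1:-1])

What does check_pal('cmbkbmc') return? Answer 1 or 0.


check_pal('cmbkbmc'): s[0]='c' == s[-1]='c' -> check check_pal('mbkbm')
check_pal('mbkbm'): s[0]='m' == s[-1]='m' -> check check_pal('bkb')
check_pal('bkb'): s[0]='b' == s[-1]='b' -> check check_pal('k')
check_pal('k'): len <= 1 -> return 1  (base case)
Result: 1 (palindrome)

1


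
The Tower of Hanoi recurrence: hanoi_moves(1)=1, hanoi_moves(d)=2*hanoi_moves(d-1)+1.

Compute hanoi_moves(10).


hanoi_moves(10) = 2 * hanoi_moves(9) + 1
hanoi_moves(9) = 2 * hanoi_moves(8) + 1
hanoi_moves(8) = 2 * hanoi_moves(7) + 1
hanoi_moves(7) = 2 * hanoi_moves(6) + 1
hanoi_moves(6) = 2 * hanoi_moves(5) + 1
hanoi_moves(5) = 2 * hanoi_moves(4) + 1
hanoi_moves(4) = 2 * hanoi_moves(3) + 1
hanoi_moves(3) = 2 * hanoi_moves(2) + 1
hanoi_moves(2) = 2 * hanoi_moves(1) + 1
hanoi_moves(1) = 1  (base case)
hanoi_moves(2) = 2 * 1 + 1 = 3
hanoi_moves(3) = 2 * 3 + 1 = 7
hanoi_moves(4) = 2 * 7 + 1 = 15
hanoi_moves(5) = 2 * 15 + 1 = 31
hanoi_moves(6) = 2 * 31 + 1 = 63
hanoi_moves(7) = 2 * 63 + 1 = 127
hanoi_moves(8) = 2 * 127 + 1 = 255
hanoi_moves(9) = 2 * 255 + 1 = 511
hanoi_moves(10) = 2 * 511 + 1 = 1023

1023


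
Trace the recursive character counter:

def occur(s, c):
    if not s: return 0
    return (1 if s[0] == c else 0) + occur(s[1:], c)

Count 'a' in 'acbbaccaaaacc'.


s[0]='a' == 'a' -> 1
s[0]='c' != 'a' -> 0
s[0]='b' != 'a' -> 0
s[0]='b' != 'a' -> 0
s[0]='a' == 'a' -> 1
s[0]='c' != 'a' -> 0
s[0]='c' != 'a' -> 0
s[0]='a' == 'a' -> 1
s[0]='a' == 'a' -> 1
s[0]='a' == 'a' -> 1
s[0]='a' == 'a' -> 1
s[0]='c' != 'a' -> 0
s[0]='c' != 'a' -> 0
Sum: 1 + 0 + 0 + 0 + 1 + 0 + 0 + 1 + 1 + 1 + 1 + 0 + 0 = 6

6


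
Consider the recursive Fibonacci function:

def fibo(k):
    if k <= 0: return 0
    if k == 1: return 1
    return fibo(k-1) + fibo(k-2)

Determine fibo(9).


Computing fibo(9) bottom-up:
fibo(0) = 0
fibo(1) = 1
fibo(2) = fibo(1) + fibo(0) = 1 + 0 = 1
fibo(3) = fibo(2) + fibo(1) = 1 + 1 = 2
fibo(4) = fibo(3) + fibo(2) = 2 + 1 = 3
fibo(5) = fibo(4) + fibo(3) = 3 + 2 = 5
fibo(6) = fibo(5) + fibo(4) = 5 + 3 = 8
fibo(7) = fibo(6) + fibo(5) = 8 + 5 = 13
fibo(8) = fibo(7) + fibo(6) = 13 + 8 = 21
fibo(9) = fibo(8) + fibo(7) = 21 + 13 = 34

34


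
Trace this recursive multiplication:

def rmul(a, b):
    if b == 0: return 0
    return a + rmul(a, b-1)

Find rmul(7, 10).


rmul(7, 10) = 7 + rmul(7, 9)
rmul(7, 9) = 7 + rmul(7, 8)
rmul(7, 8) = 7 + rmul(7, 7)
rmul(7, 7) = 7 + rmul(7, 6)
rmul(7, 6) = 7 + rmul(7, 5)
rmul(7, 5) = 7 + rmul(7, 4)
rmul(7, 4) = 7 + rmul(7, 3)
rmul(7, 3) = 7 + rmul(7, 2)
rmul(7, 2) = 7 + rmul(7, 1)
rmul(7, 1) = 7 + rmul(7, 0)
rmul(7, 0) = 0  (base case)
Total: 7 + 7 + 7 + 7 + 7 + 7 + 7 + 7 + 7 + 7 + 0 = 70

70


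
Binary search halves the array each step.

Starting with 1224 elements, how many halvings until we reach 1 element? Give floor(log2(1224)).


1224 / 2 = 612
612 / 2 = 306
306 / 2 = 153
153 / 2 = 76
76 / 2 = 38
38 / 2 = 19
19 / 2 = 9
9 / 2 = 4
4 / 2 = 2
2 / 2 = 1
Reached 1 after 10 halvings

10


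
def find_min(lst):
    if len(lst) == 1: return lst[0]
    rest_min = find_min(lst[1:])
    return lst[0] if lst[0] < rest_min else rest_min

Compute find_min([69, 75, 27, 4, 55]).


find_min([69, 75, 27, 4, 55]): compare 69 with find_min([75, 27, 4, 55])
find_min([75, 27, 4, 55]): compare 75 with find_min([27, 4, 55])
find_min([27, 4, 55]): compare 27 with find_min([4, 55])
find_min([4, 55]): compare 4 with find_min([55])
find_min([55]) = 55  (base case)
Compare 4 with 55 -> 4
Compare 27 with 4 -> 4
Compare 75 with 4 -> 4
Compare 69 with 4 -> 4

4


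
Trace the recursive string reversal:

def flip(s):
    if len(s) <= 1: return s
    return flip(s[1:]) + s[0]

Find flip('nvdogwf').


flip('nvdogwf') = flip('vdogwf') + 'n'
flip('vdogwf') = flip('dogwf') + 'v'
flip('dogwf') = flip('ogwf') + 'd'
flip('ogwf') = flip('gwf') + 'o'
flip('gwf') = flip('wf') + 'g'
flip('wf') = flip('f') + 'w'
flip('f') = 'f'  (base case)
Concatenating: 'f' + 'w' + 'g' + 'o' + 'd' + 'v' + 'n' = 'fwgodvn'

fwgodvn


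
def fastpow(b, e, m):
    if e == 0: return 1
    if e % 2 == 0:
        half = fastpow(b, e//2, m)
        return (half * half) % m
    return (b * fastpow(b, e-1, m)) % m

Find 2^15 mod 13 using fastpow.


fastpow(2, 15, 13): e is odd, compute fastpow(2, 14, 13)
  fastpow(2, 14, 13): e is even, compute fastpow(2, 7, 13)
    fastpow(2, 7, 13): e is odd, compute fastpow(2, 6, 13)
      fastpow(2, 6, 13): e is even, compute fastpow(2, 3, 13)
        fastpow(2, 3, 13): e is odd, compute fastpow(2, 2, 13)
          fastpow(2, 2, 13): e is even, compute fastpow(2, 1, 13)
          fastpow(2, 1, 13): e is odd, compute fastpow(2, 0, 13)
          fastpow(2, 0, 13) = 1
          (2 * 1) % 13 = 2
          half=2, (2*2) % 13 = 4
        (2 * 4) % 13 = 8
      half=8, (8*8) % 13 = 12
    (2 * 12) % 13 = 11
  half=11, (11*11) % 13 = 4
(2 * 4) % 13 = 8

8


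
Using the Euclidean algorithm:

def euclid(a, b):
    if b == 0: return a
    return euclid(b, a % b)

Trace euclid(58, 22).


euclid(58, 22) = euclid(22, 14)
euclid(22, 14) = euclid(14, 8)
euclid(14, 8) = euclid(8, 6)
euclid(8, 6) = euclid(6, 2)
euclid(6, 2) = euclid(2, 0)
euclid(2, 0) = 2  (base case)

2


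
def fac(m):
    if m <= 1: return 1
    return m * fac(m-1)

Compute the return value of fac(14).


fac(14)
= 14 * fac(13)
= 14 * 13 * fac(12)
= 14 * 13 * 12 * fac(11)
= 14 * 13 * 12 * 11 * fac(10)
= 14 * 13 * 12 * 11 * 10 * fac(9)
= 14 * 13 * 12 * 11 * 10 * 9 * fac(8)
= 14 * 13 * 12 * 11 * 10 * 9 * 8 * fac(7)
= 14 * 13 * 12 * 11 * 10 * 9 * 8 * 7 * fac(6)
= 14 * 13 * 12 * 11 * 10 * 9 * 8 * 7 * 6 * fac(5)
= 14 * 13 * 12 * 11 * 10 * 9 * 8 * 7 * 6 * 5 * fac(4)
= 14 * 13 * 12 * 11 * 10 * 9 * 8 * 7 * 6 * 5 * 4 * fac(3)
= 14 * 13 * 12 * 11 * 10 * 9 * 8 * 7 * 6 * 5 * 4 * 3 * fac(2)
= 14 * 13 * 12 * 11 * 10 * 9 * 8 * 7 * 6 * 5 * 4 * 3 * 2 * fac(1)
= 14 * 13 * 12 * 11 * 10 * 9 * 8 * 7 * 6 * 5 * 4 * 3 * 2 * 1
= 87178291200

87178291200


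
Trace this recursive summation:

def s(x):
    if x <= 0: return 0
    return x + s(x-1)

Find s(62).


s(62)
= 62 + 61 + 60 + 59 + 58 + 57 + 56 + 55 + 54 + 53 + 52 + 51 + 50 + 49 + 48 + 47 + 46 + 45 + 44 + 43 + 42 + 41 + 40 + 39 + 38 + 37 + 36 + 35 + 34 + 33 + 32 + 31 + 30 + 29 + 28 + 27 + 26 + 25 + 24 + 23 + 22 + 21 + 20 + 19 + 18 + 17 + 16 + 15 + 14 + 13 + 12 + 11 + 10 + 9 + 8 + 7 + 6 + 5 + 4 + 3 + 2 + 1 + s(0)
= 62 + 61 + 60 + 59 + 58 + 57 + 56 + 55 + 54 + 53 + 52 + 51 + 50 + 49 + 48 + 47 + 46 + 45 + 44 + 43 + 42 + 41 + 40 + 39 + 38 + 37 + 36 + 35 + 34 + 33 + 32 + 31 + 30 + 29 + 28 + 27 + 26 + 25 + 24 + 23 + 22 + 21 + 20 + 19 + 18 + 17 + 16 + 15 + 14 + 13 + 12 + 11 + 10 + 9 + 8 + 7 + 6 + 5 + 4 + 3 + 2 + 1 + 0
= 1953

1953


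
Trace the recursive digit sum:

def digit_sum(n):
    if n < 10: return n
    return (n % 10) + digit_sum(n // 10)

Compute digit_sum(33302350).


digit_sum(33302350) = 0 + digit_sum(3330235)
digit_sum(3330235) = 5 + digit_sum(333023)
digit_sum(333023) = 3 + digit_sum(33302)
digit_sum(33302) = 2 + digit_sum(3330)
digit_sum(3330) = 0 + digit_sum(333)
digit_sum(333) = 3 + digit_sum(33)
digit_sum(33) = 3 + digit_sum(3)
digit_sum(3) = 3  (base case)
Total: 0 + 5 + 3 + 2 + 0 + 3 + 3 + 3 = 19

19


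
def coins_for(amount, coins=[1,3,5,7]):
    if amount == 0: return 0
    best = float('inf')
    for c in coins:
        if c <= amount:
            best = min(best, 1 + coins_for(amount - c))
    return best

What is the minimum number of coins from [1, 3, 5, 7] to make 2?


Building up with DP:
coins_for(0) = 0
coins_for(1) = min(1+coins_for(0)=1+0=1) = 1
coins_for(2) = min(1+coins_for(1)=1+1=2) = 2

2


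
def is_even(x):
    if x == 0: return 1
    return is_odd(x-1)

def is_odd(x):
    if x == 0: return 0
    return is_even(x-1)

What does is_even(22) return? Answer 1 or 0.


is_even(22) = is_odd(21)
is_odd(21) = is_even(20)
is_even(20) = is_odd(19)
is_odd(19) = is_even(18)
is_even(18) = is_odd(17)
is_odd(17) = is_even(16)
is_even(16) = is_odd(15)
is_odd(15) = is_even(14)
is_even(14) = is_odd(13)
is_odd(13) = is_even(12)
is_even(12) = is_odd(11)
is_odd(11) = is_even(10)
is_even(10) = is_odd(9)
is_odd(9) = is_even(8)
is_even(8) = is_odd(7)
is_odd(7) = is_even(6)
is_even(6) = is_odd(5)
is_odd(5) = is_even(4)
is_even(4) = is_odd(3)
is_odd(3) = is_even(2)
is_even(2) = is_odd(1)
is_odd(1) = is_even(0)
is_even(0) = 1  (base case)
Result: 1

1


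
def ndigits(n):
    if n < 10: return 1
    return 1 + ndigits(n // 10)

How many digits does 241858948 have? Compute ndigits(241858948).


ndigits(241858948) = 1 + ndigits(24185894)
ndigits(24185894) = 1 + ndigits(2418589)
ndigits(2418589) = 1 + ndigits(241858)
ndigits(241858) = 1 + ndigits(24185)
ndigits(24185) = 1 + ndigits(2418)
ndigits(2418) = 1 + ndigits(241)
ndigits(241) = 1 + ndigits(24)
ndigits(24) = 1 + ndigits(2)
ndigits(2) = 1  (base case: 2 < 10)
Unwinding: 1 + 1 + 1 + 1 + 1 + 1 + 1 + 1 + 1 = 9

9


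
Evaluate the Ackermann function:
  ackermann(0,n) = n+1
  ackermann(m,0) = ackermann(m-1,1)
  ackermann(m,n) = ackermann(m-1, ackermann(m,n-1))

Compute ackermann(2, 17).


ackermann(2, 17) = ackermann(1, ackermann(2, 16))
  ackermann(2, 16) = ackermann(1, ackermann(2, 15))
    ackermann(2, 15) = ackermann(1, ackermann(2, 14))
      ackermann(2, 14) = ackermann(1, ackermann(2, 13))
        ackermann(2, 13) = ackermann(1, ackermann(2, 12))
          ackermann(2, 12) = ackermann(1, ackermann(2, 11))
          ackermann(2, 11) = ackermann(1, ackermann(2, 10))
          ackermann(2, 10) = ackermann(1, ackermann(2, 9))
          ackermann(2, 9) = ackermann(1, ackermann(2, 8))
          ackermann(2, 8) = ackermann(1, ackermann(2, 7))
          ackermann(2, 7) = ackermann(1, ackermann(2, 6))
          ackermann(2, 6) = ackermann(1, ackermann(2, 5))
          ackermann(2, 5) = ackermann(1, ackermann(2, 4))
          ackermann(2, 4) = ackermann(1, ackermann(2, 3))
          ackermann(2, 3) = ackermann(1, ackermann(2, 2))
          ackermann(2, 2) = ackermann(1, ackermann(2, 1))
          ackermann(2, 1) = ackermann(1, ackermann(2, 0))
          ackermann(2, 0) = ackermann(1, 1)
          ackermann(1, 1) = ackermann(0, ackermann(1, 0))
          ackermann(1, 0) = ackermann(0, 1)
          ackermann(0, 1) = 2
            = ackermann(0, 2)
          ackermann(0, 2) = 3
            = ackermann(1, 3)
          ackermann(1, 3) = ackermann(0, ackermann(1, 2))
... (trace truncated)
Result: ackermann(2, 17) = 37

37


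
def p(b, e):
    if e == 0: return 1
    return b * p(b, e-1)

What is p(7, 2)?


p(7, 2)
= 7 * p(7, 1)
= 7 * 7 * p(7, 0)
= 7 * 7 * 1
= 49

49


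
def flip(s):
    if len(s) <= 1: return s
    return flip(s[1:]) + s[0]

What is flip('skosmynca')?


flip('skosmynca') = flip('kosmynca') + 's'
flip('kosmynca') = flip('osmynca') + 'k'
flip('osmynca') = flip('smynca') + 'o'
flip('smynca') = flip('mynca') + 's'
flip('mynca') = flip('ynca') + 'm'
flip('ynca') = flip('nca') + 'y'
flip('nca') = flip('ca') + 'n'
flip('ca') = flip('a') + 'c'
flip('a') = 'a'  (base case)
Concatenating: 'a' + 'c' + 'n' + 'y' + 'm' + 's' + 'o' + 'k' + 's' = 'acnymsoks'

acnymsoks


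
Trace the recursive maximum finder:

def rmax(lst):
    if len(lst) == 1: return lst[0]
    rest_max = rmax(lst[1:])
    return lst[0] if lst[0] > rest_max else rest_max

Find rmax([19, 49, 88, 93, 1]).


rmax([19, 49, 88, 93, 1]): compare 19 with rmax([49, 88, 93, 1])
rmax([49, 88, 93, 1]): compare 49 with rmax([88, 93, 1])
rmax([88, 93, 1]): compare 88 with rmax([93, 1])
rmax([93, 1]): compare 93 with rmax([1])
rmax([1]) = 1  (base case)
Compare 93 with 1 -> 93
Compare 88 with 93 -> 93
Compare 49 with 93 -> 93
Compare 19 with 93 -> 93

93


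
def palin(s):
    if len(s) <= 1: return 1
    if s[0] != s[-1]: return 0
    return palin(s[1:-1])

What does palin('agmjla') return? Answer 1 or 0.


palin('agmjla'): s[0]='a' == s[-1]='a' -> check palin('gmjl')
palin('gmjl'): s[0]='g' != s[-1]='l' -> return 0
Result: 0 (not a palindrome)

0


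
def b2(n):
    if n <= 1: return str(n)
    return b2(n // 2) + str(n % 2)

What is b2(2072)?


b2(2072) = b2(1036) + '0'
b2(1036) = b2(518) + '0'
b2(518) = b2(259) + '0'
b2(259) = b2(129) + '1'
b2(129) = b2(64) + '1'
b2(64) = b2(32) + '0'
b2(32) = b2(16) + '0'
b2(16) = b2(8) + '0'
b2(8) = b2(4) + '0'
b2(4) = b2(2) + '0'
b2(2) = b2(1) + '0'
b2(1) = '1'  (base case)
Concatenating: '1' + '0' + '0' + '0' + '0' + '0' + '0' + '1' + '1' + '0' + '0' + '0' = '100000011000'

100000011000


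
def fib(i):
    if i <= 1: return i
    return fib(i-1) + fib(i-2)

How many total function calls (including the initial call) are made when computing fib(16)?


Let C(n) = total calls for fib(n)
C(0) = 1, C(1) = 1
C(2) = 1 + C(1) + C(0) = 1 + 1 + 1 = 3
C(3) = 1 + C(2) + C(1) = 1 + 3 + 1 = 5
C(4) = 1 + C(3) + C(2) = 1 + 5 + 3 = 9
C(5) = 1 + C(4) + C(3) = 1 + 9 + 5 = 15
C(6) = 1 + C(5) + C(4) = 1 + 15 + 9 = 25
C(7) = 1 + C(6) + C(5) = 1 + 25 + 15 = 41
C(8) = 1 + C(7) + C(6) = 1 + 41 + 25 = 67
C(9) = 1 + C(8) + C(7) = 1 + 67 + 41 = 109
C(10) = 1 + C(9) + C(8) = 1 + 109 + 67 = 177
C(11) = 1 + C(10) + C(9) = 1 + 177 + 109 = 287
C(12) = 1 + C(11) + C(10) = 1 + 287 + 177 = 465
C(13) = 1 + C(12) + C(11) = 1 + 465 + 287 = 753
C(14) = 1 + C(13) + C(12) = 1 + 753 + 465 = 1219
C(15) = 1 + C(14) + C(13) = 1 + 1219 + 753 = 1973
C(16) = 1 + C(15) + C(14) = 1 + 1973 + 1219 = 3193

3193


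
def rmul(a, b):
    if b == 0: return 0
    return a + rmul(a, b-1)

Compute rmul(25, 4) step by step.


rmul(25, 4) = 25 + rmul(25, 3)
rmul(25, 3) = 25 + rmul(25, 2)
rmul(25, 2) = 25 + rmul(25, 1)
rmul(25, 1) = 25 + rmul(25, 0)
rmul(25, 0) = 0  (base case)
Total: 25 + 25 + 25 + 25 + 0 = 100

100


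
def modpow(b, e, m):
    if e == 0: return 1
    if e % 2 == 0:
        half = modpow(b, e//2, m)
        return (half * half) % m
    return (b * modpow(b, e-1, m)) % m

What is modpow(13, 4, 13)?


modpow(13, 4, 13): e is even, compute modpow(13, 2, 13)
  modpow(13, 2, 13): e is even, compute modpow(13, 1, 13)
    modpow(13, 1, 13): e is odd, compute modpow(13, 0, 13)
      modpow(13, 0, 13) = 1
    (13 * 1) % 13 = 0
  half=0, (0*0) % 13 = 0
half=0, (0*0) % 13 = 0

0


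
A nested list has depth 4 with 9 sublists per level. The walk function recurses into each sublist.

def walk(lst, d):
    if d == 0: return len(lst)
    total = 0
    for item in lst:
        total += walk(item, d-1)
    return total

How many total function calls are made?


At depth 0 (root): 1 call
At depth 1: each of 1 parents calls walk on 9 children = 9 calls
At depth 2: each of 9 parents calls walk on 9 children = 81 calls
At depth 3: each of 81 parents calls walk on 9 children = 729 calls
At depth 4: each of 729 parents calls walk on 9 children = 6561 calls
Total: 1 + 9 + 81 + 729 + 6561 = 7381

7381


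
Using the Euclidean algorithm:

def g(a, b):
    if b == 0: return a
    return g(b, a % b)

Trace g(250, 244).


g(250, 244) = g(244, 6)
g(244, 6) = g(6, 4)
g(6, 4) = g(4, 2)
g(4, 2) = g(2, 0)
g(2, 0) = 2  (base case)

2


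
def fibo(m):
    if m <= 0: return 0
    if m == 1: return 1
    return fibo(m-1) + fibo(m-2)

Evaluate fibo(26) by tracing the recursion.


Computing fibo(26) bottom-up:
fibo(0) = 0
fibo(1) = 1
fibo(2) = fibo(1) + fibo(0) = 1 + 0 = 1
fibo(3) = fibo(2) + fibo(1) = 1 + 1 = 2
fibo(4) = fibo(3) + fibo(2) = 2 + 1 = 3
fibo(5) = fibo(4) + fibo(3) = 3 + 2 = 5
fibo(6) = fibo(5) + fibo(4) = 5 + 3 = 8
fibo(7) = fibo(6) + fibo(5) = 8 + 5 = 13
fibo(8) = fibo(7) + fibo(6) = 13 + 8 = 21
fibo(9) = fibo(8) + fibo(7) = 21 + 13 = 34
fibo(10) = fibo(9) + fibo(8) = 34 + 21 = 55
fibo(11) = fibo(10) + fibo(9) = 55 + 34 = 89
fibo(12) = fibo(11) + fibo(10) = 89 + 55 = 144
fibo(13) = fibo(12) + fibo(11) = 144 + 89 = 233
fibo(14) = fibo(13) + fibo(12) = 233 + 144 = 377
fibo(15) = fibo(14) + fibo(13) = 377 + 233 = 610
fibo(16) = fibo(15) + fibo(14) = 610 + 377 = 987
fibo(17) = fibo(16) + fibo(15) = 987 + 610 = 1597
fibo(18) = fibo(17) + fibo(16) = 1597 + 987 = 2584
fibo(19) = fibo(18) + fibo(17) = 2584 + 1597 = 4181
fibo(20) = fibo(19) + fibo(18) = 4181 + 2584 = 6765
fibo(21) = fibo(20) + fibo(19) = 6765 + 4181 = 10946
fibo(22) = fibo(21) + fibo(20) = 10946 + 6765 = 17711
fibo(23) = fibo(22) + fibo(21) = 17711 + 10946 = 28657
fibo(24) = fibo(23) + fibo(22) = 28657 + 17711 = 46368
fibo(25) = fibo(24) + fibo(23) = 46368 + 28657 = 75025
fibo(26) = fibo(25) + fibo(24) = 75025 + 46368 = 121393

121393


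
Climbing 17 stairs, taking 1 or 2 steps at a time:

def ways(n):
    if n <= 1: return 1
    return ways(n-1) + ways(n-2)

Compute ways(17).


Building up from base cases:
ways(0) = 1
ways(1) = 1
ways(2) = ways(1) + ways(0) = 1 + 1 = 2
ways(3) = ways(2) + ways(1) = 2 + 1 = 3
ways(4) = ways(3) + ways(2) = 3 + 2 = 5
ways(5) = ways(4) + ways(3) = 5 + 3 = 8
ways(6) = ways(5) + ways(4) = 8 + 5 = 13
ways(7) = ways(6) + ways(5) = 13 + 8 = 21
ways(8) = ways(7) + ways(6) = 21 + 13 = 34
ways(9) = ways(8) + ways(7) = 34 + 21 = 55
ways(10) = ways(9) + ways(8) = 55 + 34 = 89
ways(11) = ways(10) + ways(9) = 89 + 55 = 144
ways(12) = ways(11) + ways(10) = 144 + 89 = 233
ways(13) = ways(12) + ways(11) = 233 + 144 = 377
ways(14) = ways(13) + ways(12) = 377 + 233 = 610
ways(15) = ways(14) + ways(13) = 610 + 377 = 987
ways(16) = ways(15) + ways(14) = 987 + 610 = 1597
ways(17) = ways(16) + ways(15) = 1597 + 987 = 2584

2584


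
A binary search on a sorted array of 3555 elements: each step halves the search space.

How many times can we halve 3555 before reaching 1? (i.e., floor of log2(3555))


3555 / 2 = 1777
1777 / 2 = 888
888 / 2 = 444
444 / 2 = 222
222 / 2 = 111
111 / 2 = 55
55 / 2 = 27
27 / 2 = 13
13 / 2 = 6
6 / 2 = 3
3 / 2 = 1
Reached 1 after 11 halvings

11


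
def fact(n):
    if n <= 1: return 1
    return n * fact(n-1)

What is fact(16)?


fact(16)
= 16 * fact(15)
= 16 * 15 * fact(14)
= 16 * 15 * 14 * fact(13)
= 16 * 15 * 14 * 13 * fact(12)
= 16 * 15 * 14 * 13 * 12 * fact(11)
= 16 * 15 * 14 * 13 * 12 * 11 * fact(10)
= 16 * 15 * 14 * 13 * 12 * 11 * 10 * fact(9)
= 16 * 15 * 14 * 13 * 12 * 11 * 10 * 9 * fact(8)
= 16 * 15 * 14 * 13 * 12 * 11 * 10 * 9 * 8 * fact(7)
= 16 * 15 * 14 * 13 * 12 * 11 * 10 * 9 * 8 * 7 * fact(6)
= 16 * 15 * 14 * 13 * 12 * 11 * 10 * 9 * 8 * 7 * 6 * fact(5)
= 16 * 15 * 14 * 13 * 12 * 11 * 10 * 9 * 8 * 7 * 6 * 5 * fact(4)
= 16 * 15 * 14 * 13 * 12 * 11 * 10 * 9 * 8 * 7 * 6 * 5 * 4 * fact(3)
= 16 * 15 * 14 * 13 * 12 * 11 * 10 * 9 * 8 * 7 * 6 * 5 * 4 * 3 * fact(2)
= 16 * 15 * 14 * 13 * 12 * 11 * 10 * 9 * 8 * 7 * 6 * 5 * 4 * 3 * 2 * fact(1)
= 16 * 15 * 14 * 13 * 12 * 11 * 10 * 9 * 8 * 7 * 6 * 5 * 4 * 3 * 2 * 1
= 20922789888000

20922789888000


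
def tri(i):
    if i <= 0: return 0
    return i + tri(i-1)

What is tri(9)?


tri(9)
= 9 + 8 + 7 + 6 + 5 + 4 + 3 + 2 + 1 + tri(0)
= 9 + 8 + 7 + 6 + 5 + 4 + 3 + 2 + 1 + 0
= 45

45


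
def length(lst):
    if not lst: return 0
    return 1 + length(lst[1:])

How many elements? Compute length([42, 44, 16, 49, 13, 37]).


length([42, 44, 16, 49, 13, 37]) = 1 + length([44, 16, 49, 13, 37])
length([44, 16, 49, 13, 37]) = 1 + length([16, 49, 13, 37])
length([16, 49, 13, 37]) = 1 + length([49, 13, 37])
length([49, 13, 37]) = 1 + length([13, 37])
length([13, 37]) = 1 + length([37])
length([37]) = 1 + length([])
length([]) = 0  (base case)
Unwinding: 1 + 1 + 1 + 1 + 1 + 1 + 0 = 6

6


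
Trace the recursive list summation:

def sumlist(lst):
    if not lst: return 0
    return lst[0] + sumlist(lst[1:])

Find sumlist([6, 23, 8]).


sumlist([6, 23, 8]) = 6 + sumlist([23, 8])
sumlist([23, 8]) = 23 + sumlist([8])
sumlist([8]) = 8 + sumlist([])
sumlist([]) = 0  (base case)
Total: 6 + 23 + 8 + 0 = 37

37


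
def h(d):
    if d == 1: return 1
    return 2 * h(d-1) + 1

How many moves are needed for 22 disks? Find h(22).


h(22) = 2 * h(21) + 1
h(21) = 2 * h(20) + 1
h(20) = 2 * h(19) + 1
h(19) = 2 * h(18) + 1
h(18) = 2 * h(17) + 1
h(17) = 2 * h(16) + 1
h(16) = 2 * h(15) + 1
h(15) = 2 * h(14) + 1
h(14) = 2 * h(13) + 1
h(13) = 2 * h(12) + 1
h(12) = 2 * h(11) + 1
h(11) = 2 * h(10) + 1
h(10) = 2 * h(9) + 1
h(9) = 2 * h(8) + 1
h(8) = 2 * h(7) + 1
h(7) = 2 * h(6) + 1
h(6) = 2 * h(5) + 1
h(5) = 2 * h(4) + 1
h(4) = 2 * h(3) + 1
h(3) = 2 * h(2) + 1
h(2) = 2 * h(1) + 1
h(1) = 1  (base case)
h(2) = 2 * 1 + 1 = 3
h(3) = 2 * 3 + 1 = 7
h(4) = 2 * 7 + 1 = 15
h(5) = 2 * 15 + 1 = 31
h(6) = 2 * 31 + 1 = 63
h(7) = 2 * 63 + 1 = 127
h(8) = 2 * 127 + 1 = 255
h(9) = 2 * 255 + 1 = 511
h(10) = 2 * 511 + 1 = 1023
h(11) = 2 * 1023 + 1 = 2047
h(12) = 2 * 2047 + 1 = 4095
h(13) = 2 * 4095 + 1 = 8191
h(14) = 2 * 8191 + 1 = 16383
h(15) = 2 * 16383 + 1 = 32767
h(16) = 2 * 32767 + 1 = 65535
h(17) = 2 * 65535 + 1 = 131071
h(18) = 2 * 131071 + 1 = 262143
h(19) = 2 * 262143 + 1 = 524287
h(20) = 2 * 524287 + 1 = 1048575
h(21) = 2 * 1048575 + 1 = 2097151
h(22) = 2 * 2097151 + 1 = 4194303

4194303


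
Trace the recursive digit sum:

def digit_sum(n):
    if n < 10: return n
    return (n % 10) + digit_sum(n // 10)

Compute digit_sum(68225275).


digit_sum(68225275) = 5 + digit_sum(6822527)
digit_sum(6822527) = 7 + digit_sum(682252)
digit_sum(682252) = 2 + digit_sum(68225)
digit_sum(68225) = 5 + digit_sum(6822)
digit_sum(6822) = 2 + digit_sum(682)
digit_sum(682) = 2 + digit_sum(68)
digit_sum(68) = 8 + digit_sum(6)
digit_sum(6) = 6  (base case)
Total: 5 + 7 + 2 + 5 + 2 + 2 + 8 + 6 = 37

37


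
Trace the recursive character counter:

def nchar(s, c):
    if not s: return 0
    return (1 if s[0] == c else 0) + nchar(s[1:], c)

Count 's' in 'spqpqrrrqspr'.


s[0]='s' == 's' -> 1
s[0]='p' != 's' -> 0
s[0]='q' != 's' -> 0
s[0]='p' != 's' -> 0
s[0]='q' != 's' -> 0
s[0]='r' != 's' -> 0
s[0]='r' != 's' -> 0
s[0]='r' != 's' -> 0
s[0]='q' != 's' -> 0
s[0]='s' == 's' -> 1
s[0]='p' != 's' -> 0
s[0]='r' != 's' -> 0
Sum: 1 + 0 + 0 + 0 + 0 + 0 + 0 + 0 + 0 + 1 + 0 + 0 = 2

2


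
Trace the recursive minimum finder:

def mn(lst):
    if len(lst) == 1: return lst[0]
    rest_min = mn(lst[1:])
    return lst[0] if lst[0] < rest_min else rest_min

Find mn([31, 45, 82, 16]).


mn([31, 45, 82, 16]): compare 31 with mn([45, 82, 16])
mn([45, 82, 16]): compare 45 with mn([82, 16])
mn([82, 16]): compare 82 with mn([16])
mn([16]) = 16  (base case)
Compare 82 with 16 -> 16
Compare 45 with 16 -> 16
Compare 31 with 16 -> 16

16


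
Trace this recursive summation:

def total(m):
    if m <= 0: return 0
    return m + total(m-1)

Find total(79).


total(79)
= 79 + 78 + 77 + 76 + 75 + 74 + 73 + 72 + 71 + 70 + 69 + 68 + 67 + 66 + 65 + 64 + 63 + 62 + 61 + 60 + 59 + 58 + 57 + 56 + 55 + 54 + 53 + 52 + 51 + 50 + 49 + 48 + 47 + 46 + 45 + 44 + 43 + 42 + 41 + 40 + 39 + 38 + 37 + 36 + 35 + 34 + 33 + 32 + 31 + 30 + 29 + 28 + 27 + 26 + 25 + 24 + 23 + 22 + 21 + 20 + 19 + 18 + 17 + 16 + 15 + 14 + 13 + 12 + 11 + 10 + 9 + 8 + 7 + 6 + 5 + 4 + 3 + 2 + 1 + total(0)
= 79 + 78 + 77 + 76 + 75 + 74 + 73 + 72 + 71 + 70 + 69 + 68 + 67 + 66 + 65 + 64 + 63 + 62 + 61 + 60 + 59 + 58 + 57 + 56 + 55 + 54 + 53 + 52 + 51 + 50 + 49 + 48 + 47 + 46 + 45 + 44 + 43 + 42 + 41 + 40 + 39 + 38 + 37 + 36 + 35 + 34 + 33 + 32 + 31 + 30 + 29 + 28 + 27 + 26 + 25 + 24 + 23 + 22 + 21 + 20 + 19 + 18 + 17 + 16 + 15 + 14 + 13 + 12 + 11 + 10 + 9 + 8 + 7 + 6 + 5 + 4 + 3 + 2 + 1 + 0
= 3160

3160


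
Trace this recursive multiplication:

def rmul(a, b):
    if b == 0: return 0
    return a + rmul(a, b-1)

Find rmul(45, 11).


rmul(45, 11) = 45 + rmul(45, 10)
rmul(45, 10) = 45 + rmul(45, 9)
rmul(45, 9) = 45 + rmul(45, 8)
rmul(45, 8) = 45 + rmul(45, 7)
rmul(45, 7) = 45 + rmul(45, 6)
rmul(45, 6) = 45 + rmul(45, 5)
rmul(45, 5) = 45 + rmul(45, 4)
rmul(45, 4) = 45 + rmul(45, 3)
rmul(45, 3) = 45 + rmul(45, 2)
rmul(45, 2) = 45 + rmul(45, 1)
rmul(45, 1) = 45 + rmul(45, 0)
rmul(45, 0) = 0  (base case)
Total: 45 + 45 + 45 + 45 + 45 + 45 + 45 + 45 + 45 + 45 + 45 + 0 = 495

495


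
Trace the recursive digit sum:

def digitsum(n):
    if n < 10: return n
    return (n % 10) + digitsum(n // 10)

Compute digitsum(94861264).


digitsum(94861264) = 4 + digitsum(9486126)
digitsum(9486126) = 6 + digitsum(948612)
digitsum(948612) = 2 + digitsum(94861)
digitsum(94861) = 1 + digitsum(9486)
digitsum(9486) = 6 + digitsum(948)
digitsum(948) = 8 + digitsum(94)
digitsum(94) = 4 + digitsum(9)
digitsum(9) = 9  (base case)
Total: 4 + 6 + 2 + 1 + 6 + 8 + 4 + 9 = 40

40


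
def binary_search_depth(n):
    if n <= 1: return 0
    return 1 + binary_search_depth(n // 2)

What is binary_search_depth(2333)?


2333 / 2 = 1166
1166 / 2 = 583
583 / 2 = 291
291 / 2 = 145
145 / 2 = 72
72 / 2 = 36
36 / 2 = 18
18 / 2 = 9
9 / 2 = 4
4 / 2 = 2
2 / 2 = 1
Reached 1 after 11 halvings

11


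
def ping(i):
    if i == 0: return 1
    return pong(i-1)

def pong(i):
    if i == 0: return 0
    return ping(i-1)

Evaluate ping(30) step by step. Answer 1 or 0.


ping(30) = pong(29)
pong(29) = ping(28)
ping(28) = pong(27)
pong(27) = ping(26)
ping(26) = pong(25)
pong(25) = ping(24)
ping(24) = pong(23)
pong(23) = ping(22)
ping(22) = pong(21)
pong(21) = ping(20)
ping(20) = pong(19)
pong(19) = ping(18)
ping(18) = pong(17)
pong(17) = ping(16)
ping(16) = pong(15)
pong(15) = ping(14)
ping(14) = pong(13)
pong(13) = ping(12)
ping(12) = pong(11)
pong(11) = ping(10)
ping(10) = pong(9)
pong(9) = ping(8)
ping(8) = pong(7)
pong(7) = ping(6)
ping(6) = pong(5)
pong(5) = ping(4)
ping(4) = pong(3)
pong(3) = ping(2)
ping(2) = pong(1)
pong(1) = ping(0)
ping(0) = 1  (base case)
Result: 1

1


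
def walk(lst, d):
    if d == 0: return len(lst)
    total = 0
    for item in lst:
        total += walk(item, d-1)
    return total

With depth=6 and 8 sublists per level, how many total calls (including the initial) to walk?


At depth 0 (root): 1 call
At depth 1: each of 1 parents calls walk on 8 children = 8 calls
At depth 2: each of 8 parents calls walk on 8 children = 64 calls
At depth 3: each of 64 parents calls walk on 8 children = 512 calls
At depth 4: each of 512 parents calls walk on 8 children = 4096 calls
At depth 5: each of 4096 parents calls walk on 8 children = 32768 calls
At depth 6: each of 32768 parents calls walk on 8 children = 262144 calls
Total: 1 + 8 + 64 + 512 + 4096 + 32768 + 262144 = 299593

299593


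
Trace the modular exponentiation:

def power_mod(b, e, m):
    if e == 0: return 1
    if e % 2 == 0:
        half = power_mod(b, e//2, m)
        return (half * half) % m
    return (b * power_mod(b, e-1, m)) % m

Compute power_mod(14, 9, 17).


power_mod(14, 9, 17): e is odd, compute power_mod(14, 8, 17)
  power_mod(14, 8, 17): e is even, compute power_mod(14, 4, 17)
    power_mod(14, 4, 17): e is even, compute power_mod(14, 2, 17)
      power_mod(14, 2, 17): e is even, compute power_mod(14, 1, 17)
        power_mod(14, 1, 17): e is odd, compute power_mod(14, 0, 17)
          power_mod(14, 0, 17) = 1
        (14 * 1) % 17 = 14
      half=14, (14*14) % 17 = 9
    half=9, (9*9) % 17 = 13
  half=13, (13*13) % 17 = 16
(14 * 16) % 17 = 3

3


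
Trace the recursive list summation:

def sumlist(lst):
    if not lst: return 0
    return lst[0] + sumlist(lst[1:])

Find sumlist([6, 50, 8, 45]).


sumlist([6, 50, 8, 45]) = 6 + sumlist([50, 8, 45])
sumlist([50, 8, 45]) = 50 + sumlist([8, 45])
sumlist([8, 45]) = 8 + sumlist([45])
sumlist([45]) = 45 + sumlist([])
sumlist([]) = 0  (base case)
Total: 6 + 50 + 8 + 45 + 0 = 109

109


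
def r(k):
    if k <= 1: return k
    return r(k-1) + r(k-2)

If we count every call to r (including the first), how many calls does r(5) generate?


Let C(n) = total calls for r(n)
C(0) = 1, C(1) = 1
C(2) = 1 + C(1) + C(0) = 1 + 1 + 1 = 3
C(3) = 1 + C(2) + C(1) = 1 + 3 + 1 = 5
C(4) = 1 + C(3) + C(2) = 1 + 5 + 3 = 9
C(5) = 1 + C(4) + C(3) = 1 + 9 + 5 = 15

15


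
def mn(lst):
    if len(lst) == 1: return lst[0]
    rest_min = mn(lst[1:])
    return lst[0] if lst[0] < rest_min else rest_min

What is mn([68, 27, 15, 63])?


mn([68, 27, 15, 63]): compare 68 with mn([27, 15, 63])
mn([27, 15, 63]): compare 27 with mn([15, 63])
mn([15, 63]): compare 15 with mn([63])
mn([63]) = 63  (base case)
Compare 15 with 63 -> 15
Compare 27 with 15 -> 15
Compare 68 with 15 -> 15

15


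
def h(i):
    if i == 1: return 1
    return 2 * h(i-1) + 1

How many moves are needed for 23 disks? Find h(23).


h(23) = 2 * h(22) + 1
h(22) = 2 * h(21) + 1
h(21) = 2 * h(20) + 1
h(20) = 2 * h(19) + 1
h(19) = 2 * h(18) + 1
h(18) = 2 * h(17) + 1
h(17) = 2 * h(16) + 1
h(16) = 2 * h(15) + 1
h(15) = 2 * h(14) + 1
h(14) = 2 * h(13) + 1
h(13) = 2 * h(12) + 1
h(12) = 2 * h(11) + 1
h(11) = 2 * h(10) + 1
h(10) = 2 * h(9) + 1
h(9) = 2 * h(8) + 1
h(8) = 2 * h(7) + 1
h(7) = 2 * h(6) + 1
h(6) = 2 * h(5) + 1
h(5) = 2 * h(4) + 1
h(4) = 2 * h(3) + 1
h(3) = 2 * h(2) + 1
h(2) = 2 * h(1) + 1
h(1) = 1  (base case)
h(2) = 2 * 1 + 1 = 3
h(3) = 2 * 3 + 1 = 7
h(4) = 2 * 7 + 1 = 15
h(5) = 2 * 15 + 1 = 31
h(6) = 2 * 31 + 1 = 63
h(7) = 2 * 63 + 1 = 127
h(8) = 2 * 127 + 1 = 255
h(9) = 2 * 255 + 1 = 511
h(10) = 2 * 511 + 1 = 1023
h(11) = 2 * 1023 + 1 = 2047
h(12) = 2 * 2047 + 1 = 4095
h(13) = 2 * 4095 + 1 = 8191
h(14) = 2 * 8191 + 1 = 16383
h(15) = 2 * 16383 + 1 = 32767
h(16) = 2 * 32767 + 1 = 65535
h(17) = 2 * 65535 + 1 = 131071
h(18) = 2 * 131071 + 1 = 262143
h(19) = 2 * 262143 + 1 = 524287
h(20) = 2 * 524287 + 1 = 1048575
h(21) = 2 * 1048575 + 1 = 2097151
h(22) = 2 * 2097151 + 1 = 4194303
h(23) = 2 * 4194303 + 1 = 8388607

8388607


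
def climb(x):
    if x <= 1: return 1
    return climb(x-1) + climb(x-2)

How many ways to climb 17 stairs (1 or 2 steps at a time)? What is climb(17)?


Building up from base cases:
climb(0) = 1
climb(1) = 1
climb(2) = climb(1) + climb(0) = 1 + 1 = 2
climb(3) = climb(2) + climb(1) = 2 + 1 = 3
climb(4) = climb(3) + climb(2) = 3 + 2 = 5
climb(5) = climb(4) + climb(3) = 5 + 3 = 8
climb(6) = climb(5) + climb(4) = 8 + 5 = 13
climb(7) = climb(6) + climb(5) = 13 + 8 = 21
climb(8) = climb(7) + climb(6) = 21 + 13 = 34
climb(9) = climb(8) + climb(7) = 34 + 21 = 55
climb(10) = climb(9) + climb(8) = 55 + 34 = 89
climb(11) = climb(10) + climb(9) = 89 + 55 = 144
climb(12) = climb(11) + climb(10) = 144 + 89 = 233
climb(13) = climb(12) + climb(11) = 233 + 144 = 377
climb(14) = climb(13) + climb(12) = 377 + 233 = 610
climb(15) = climb(14) + climb(13) = 610 + 377 = 987
climb(16) = climb(15) + climb(14) = 987 + 610 = 1597
climb(17) = climb(16) + climb(15) = 1597 + 987 = 2584

2584


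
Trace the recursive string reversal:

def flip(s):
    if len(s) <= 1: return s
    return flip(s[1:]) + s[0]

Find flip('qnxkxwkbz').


flip('qnxkxwkbz') = flip('nxkxwkbz') + 'q'
flip('nxkxwkbz') = flip('xkxwkbz') + 'n'
flip('xkxwkbz') = flip('kxwkbz') + 'x'
flip('kxwkbz') = flip('xwkbz') + 'k'
flip('xwkbz') = flip('wkbz') + 'x'
flip('wkbz') = flip('kbz') + 'w'
flip('kbz') = flip('bz') + 'k'
flip('bz') = flip('z') + 'b'
flip('z') = 'z'  (base case)
Concatenating: 'z' + 'b' + 'k' + 'w' + 'x' + 'k' + 'x' + 'n' + 'q' = 'zbkwxkxnq'

zbkwxkxnq


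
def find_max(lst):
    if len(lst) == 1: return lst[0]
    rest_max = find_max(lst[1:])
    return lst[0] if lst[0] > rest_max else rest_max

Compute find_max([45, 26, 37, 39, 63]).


find_max([45, 26, 37, 39, 63]): compare 45 with find_max([26, 37, 39, 63])
find_max([26, 37, 39, 63]): compare 26 with find_max([37, 39, 63])
find_max([37, 39, 63]): compare 37 with find_max([39, 63])
find_max([39, 63]): compare 39 with find_max([63])
find_max([63]) = 63  (base case)
Compare 39 with 63 -> 63
Compare 37 with 63 -> 63
Compare 26 with 63 -> 63
Compare 45 with 63 -> 63

63


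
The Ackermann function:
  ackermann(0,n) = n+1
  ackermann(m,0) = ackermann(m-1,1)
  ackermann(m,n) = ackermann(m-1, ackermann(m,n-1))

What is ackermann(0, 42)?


ackermann(0, 42) = 43
Result: ackermann(0, 42) = 43

43


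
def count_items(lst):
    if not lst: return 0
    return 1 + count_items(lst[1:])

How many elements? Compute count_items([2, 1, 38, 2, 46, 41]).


count_items([2, 1, 38, 2, 46, 41]) = 1 + count_items([1, 38, 2, 46, 41])
count_items([1, 38, 2, 46, 41]) = 1 + count_items([38, 2, 46, 41])
count_items([38, 2, 46, 41]) = 1 + count_items([2, 46, 41])
count_items([2, 46, 41]) = 1 + count_items([46, 41])
count_items([46, 41]) = 1 + count_items([41])
count_items([41]) = 1 + count_items([])
count_items([]) = 0  (base case)
Unwinding: 1 + 1 + 1 + 1 + 1 + 1 + 0 = 6

6


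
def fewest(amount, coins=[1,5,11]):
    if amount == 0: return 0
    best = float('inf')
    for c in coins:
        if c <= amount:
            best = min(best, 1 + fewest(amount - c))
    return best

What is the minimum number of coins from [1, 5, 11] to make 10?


Building up with DP:
fewest(0) = 0
fewest(1) = min(1+fewest(0)=1+0=1) = 1
fewest(2) = min(1+fewest(1)=1+1=2) = 2
fewest(3) = min(1+fewest(2)=1+2=3) = 3
fewest(4) = min(1+fewest(3)=1+3=4) = 4
fewest(5) = min(1+fewest(4)=1+4=5, 1+fewest(0)=1+0=1) = 1
fewest(6) = min(1+fewest(5)=1+1=2, 1+fewest(1)=1+1=2) = 2
fewest(7) = min(1+fewest(6)=1+2=3, 1+fewest(2)=1+2=3) = 3
fewest(8) = min(1+fewest(7)=1+3=4, 1+fewest(3)=1+3=4) = 4
fewest(9) = min(1+fewest(8)=1+4=5, 1+fewest(4)=1+4=5) = 5
fewest(10) = min(1+fewest(9)=1+5=6, 1+fewest(5)=1+1=2) = 2

2


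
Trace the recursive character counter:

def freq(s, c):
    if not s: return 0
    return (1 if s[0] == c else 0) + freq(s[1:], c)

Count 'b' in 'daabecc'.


s[0]='d' != 'b' -> 0
s[0]='a' != 'b' -> 0
s[0]='a' != 'b' -> 0
s[0]='b' == 'b' -> 1
s[0]='e' != 'b' -> 0
s[0]='c' != 'b' -> 0
s[0]='c' != 'b' -> 0
Sum: 0 + 0 + 0 + 1 + 0 + 0 + 0 = 1

1


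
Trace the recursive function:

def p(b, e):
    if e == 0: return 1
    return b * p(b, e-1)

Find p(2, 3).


p(2, 3)
= 2 * p(2, 2)
= 2 * 2 * p(2, 1)
= 2 * 2 * 2 * p(2, 0)
= 2 * 2 * 2 * 1
= 8

8


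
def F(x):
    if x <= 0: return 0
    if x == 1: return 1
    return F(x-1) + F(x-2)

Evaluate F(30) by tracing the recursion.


Computing F(30) bottom-up:
F(0) = 0
F(1) = 1
F(2) = F(1) + F(0) = 1 + 0 = 1
F(3) = F(2) + F(1) = 1 + 1 = 2
F(4) = F(3) + F(2) = 2 + 1 = 3
F(5) = F(4) + F(3) = 3 + 2 = 5
F(6) = F(5) + F(4) = 5 + 3 = 8
F(7) = F(6) + F(5) = 8 + 5 = 13
F(8) = F(7) + F(6) = 13 + 8 = 21
F(9) = F(8) + F(7) = 21 + 13 = 34
F(10) = F(9) + F(8) = 34 + 21 = 55
F(11) = F(10) + F(9) = 55 + 34 = 89
F(12) = F(11) + F(10) = 89 + 55 = 144
F(13) = F(12) + F(11) = 144 + 89 = 233
F(14) = F(13) + F(12) = 233 + 144 = 377
F(15) = F(14) + F(13) = 377 + 233 = 610
F(16) = F(15) + F(14) = 610 + 377 = 987
F(17) = F(16) + F(15) = 987 + 610 = 1597
F(18) = F(17) + F(16) = 1597 + 987 = 2584
F(19) = F(18) + F(17) = 2584 + 1597 = 4181
F(20) = F(19) + F(18) = 4181 + 2584 = 6765
F(21) = F(20) + F(19) = 6765 + 4181 = 10946
F(22) = F(21) + F(20) = 10946 + 6765 = 17711
F(23) = F(22) + F(21) = 17711 + 10946 = 28657
F(24) = F(23) + F(22) = 28657 + 17711 = 46368
F(25) = F(24) + F(23) = 46368 + 28657 = 75025
F(26) = F(25) + F(24) = 75025 + 46368 = 121393
F(27) = F(26) + F(25) = 121393 + 75025 = 196418
F(28) = F(27) + F(26) = 196418 + 121393 = 317811
F(29) = F(28) + F(27) = 317811 + 196418 = 514229
F(30) = F(29) + F(28) = 514229 + 317811 = 832040

832040


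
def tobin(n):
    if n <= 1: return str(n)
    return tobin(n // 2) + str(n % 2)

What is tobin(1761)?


tobin(1761) = tobin(880) + '1'
tobin(880) = tobin(440) + '0'
tobin(440) = tobin(220) + '0'
tobin(220) = tobin(110) + '0'
tobin(110) = tobin(55) + '0'
tobin(55) = tobin(27) + '1'
tobin(27) = tobin(13) + '1'
tobin(13) = tobin(6) + '1'
tobin(6) = tobin(3) + '0'
tobin(3) = tobin(1) + '1'
tobin(1) = '1'  (base case)
Concatenating: '1' + '1' + '0' + '1' + '1' + '1' + '0' + '0' + '0' + '0' + '1' = '11011100001'

11011100001


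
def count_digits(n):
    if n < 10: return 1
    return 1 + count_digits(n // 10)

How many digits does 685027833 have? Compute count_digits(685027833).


count_digits(685027833) = 1 + count_digits(68502783)
count_digits(68502783) = 1 + count_digits(6850278)
count_digits(6850278) = 1 + count_digits(685027)
count_digits(685027) = 1 + count_digits(68502)
count_digits(68502) = 1 + count_digits(6850)
count_digits(6850) = 1 + count_digits(685)
count_digits(685) = 1 + count_digits(68)
count_digits(68) = 1 + count_digits(6)
count_digits(6) = 1  (base case: 6 < 10)
Unwinding: 1 + 1 + 1 + 1 + 1 + 1 + 1 + 1 + 1 = 9

9


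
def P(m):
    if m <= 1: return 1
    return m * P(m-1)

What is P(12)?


P(12)
= 12 * P(11)
= 12 * 11 * P(10)
= 12 * 11 * 10 * P(9)
= 12 * 11 * 10 * 9 * P(8)
= 12 * 11 * 10 * 9 * 8 * P(7)
= 12 * 11 * 10 * 9 * 8 * 7 * P(6)
= 12 * 11 * 10 * 9 * 8 * 7 * 6 * P(5)
= 12 * 11 * 10 * 9 * 8 * 7 * 6 * 5 * P(4)
= 12 * 11 * 10 * 9 * 8 * 7 * 6 * 5 * 4 * P(3)
= 12 * 11 * 10 * 9 * 8 * 7 * 6 * 5 * 4 * 3 * P(2)
= 12 * 11 * 10 * 9 * 8 * 7 * 6 * 5 * 4 * 3 * 2 * P(1)
= 12 * 11 * 10 * 9 * 8 * 7 * 6 * 5 * 4 * 3 * 2 * 1
= 479001600

479001600


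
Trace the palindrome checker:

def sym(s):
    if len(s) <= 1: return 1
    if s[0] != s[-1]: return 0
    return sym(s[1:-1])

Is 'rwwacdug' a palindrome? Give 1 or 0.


sym('rwwacdug'): s[0]='r' != s[-1]='g' -> return 0
Result: 0 (not a palindrome)

0


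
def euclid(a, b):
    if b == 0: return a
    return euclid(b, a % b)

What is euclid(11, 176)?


euclid(11, 176) = euclid(176, 11)
euclid(176, 11) = euclid(11, 0)
euclid(11, 0) = 11  (base case)

11


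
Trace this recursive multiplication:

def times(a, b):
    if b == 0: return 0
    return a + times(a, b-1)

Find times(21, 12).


times(21, 12) = 21 + times(21, 11)
times(21, 11) = 21 + times(21, 10)
times(21, 10) = 21 + times(21, 9)
times(21, 9) = 21 + times(21, 8)
times(21, 8) = 21 + times(21, 7)
times(21, 7) = 21 + times(21, 6)
times(21, 6) = 21 + times(21, 5)
times(21, 5) = 21 + times(21, 4)
times(21, 4) = 21 + times(21, 3)
times(21, 3) = 21 + times(21, 2)
times(21, 2) = 21 + times(21, 1)
times(21, 1) = 21 + times(21, 0)
times(21, 0) = 0  (base case)
Total: 21 + 21 + 21 + 21 + 21 + 21 + 21 + 21 + 21 + 21 + 21 + 21 + 0 = 252

252


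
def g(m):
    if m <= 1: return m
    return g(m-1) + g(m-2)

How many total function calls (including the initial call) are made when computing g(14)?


Let C(n) = total calls for g(n)
C(0) = 1, C(1) = 1
C(2) = 1 + C(1) + C(0) = 1 + 1 + 1 = 3
C(3) = 1 + C(2) + C(1) = 1 + 3 + 1 = 5
C(4) = 1 + C(3) + C(2) = 1 + 5 + 3 = 9
C(5) = 1 + C(4) + C(3) = 1 + 9 + 5 = 15
C(6) = 1 + C(5) + C(4) = 1 + 15 + 9 = 25
C(7) = 1 + C(6) + C(5) = 1 + 25 + 15 = 41
C(8) = 1 + C(7) + C(6) = 1 + 41 + 25 = 67
C(9) = 1 + C(8) + C(7) = 1 + 67 + 41 = 109
C(10) = 1 + C(9) + C(8) = 1 + 109 + 67 = 177
C(11) = 1 + C(10) + C(9) = 1 + 177 + 109 = 287
C(12) = 1 + C(11) + C(10) = 1 + 287 + 177 = 465
C(13) = 1 + C(12) + C(11) = 1 + 465 + 287 = 753
C(14) = 1 + C(13) + C(12) = 1 + 753 + 465 = 1219

1219


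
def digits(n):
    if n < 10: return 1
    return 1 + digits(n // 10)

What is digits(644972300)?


digits(644972300) = 1 + digits(64497230)
digits(64497230) = 1 + digits(6449723)
digits(6449723) = 1 + digits(644972)
digits(644972) = 1 + digits(64497)
digits(64497) = 1 + digits(6449)
digits(6449) = 1 + digits(644)
digits(644) = 1 + digits(64)
digits(64) = 1 + digits(6)
digits(6) = 1  (base case: 6 < 10)
Unwinding: 1 + 1 + 1 + 1 + 1 + 1 + 1 + 1 + 1 = 9

9


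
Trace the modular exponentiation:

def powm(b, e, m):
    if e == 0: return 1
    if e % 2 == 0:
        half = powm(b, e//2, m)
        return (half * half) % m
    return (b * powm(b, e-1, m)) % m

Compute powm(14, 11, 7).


powm(14, 11, 7): e is odd, compute powm(14, 10, 7)
  powm(14, 10, 7): e is even, compute powm(14, 5, 7)
    powm(14, 5, 7): e is odd, compute powm(14, 4, 7)
      powm(14, 4, 7): e is even, compute powm(14, 2, 7)
        powm(14, 2, 7): e is even, compute powm(14, 1, 7)
          powm(14, 1, 7): e is odd, compute powm(14, 0, 7)
          powm(14, 0, 7) = 1
          (14 * 1) % 7 = 0
        half=0, (0*0) % 7 = 0
      half=0, (0*0) % 7 = 0
    (14 * 0) % 7 = 0
  half=0, (0*0) % 7 = 0
(14 * 0) % 7 = 0

0
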